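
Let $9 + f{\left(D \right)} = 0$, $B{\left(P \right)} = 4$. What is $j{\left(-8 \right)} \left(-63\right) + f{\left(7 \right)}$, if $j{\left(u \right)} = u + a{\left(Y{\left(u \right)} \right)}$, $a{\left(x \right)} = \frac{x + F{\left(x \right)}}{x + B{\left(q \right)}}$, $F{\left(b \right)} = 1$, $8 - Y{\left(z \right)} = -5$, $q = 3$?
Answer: $\frac{7533}{17} \approx 443.12$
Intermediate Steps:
$Y{\left(z \right)} = 13$ ($Y{\left(z \right)} = 8 - -5 = 8 + 5 = 13$)
$a{\left(x \right)} = \frac{1 + x}{4 + x}$ ($a{\left(x \right)} = \frac{x + 1}{x + 4} = \frac{1 + x}{4 + x}$)
$f{\left(D \right)} = -9$ ($f{\left(D \right)} = -9 + 0 = -9$)
$j{\left(u \right)} = \frac{14}{17} + u$ ($j{\left(u \right)} = u + \frac{1 + 13}{4 + 13} = u + \frac{1}{17} \cdot 14 = u + \frac{14}{17} = \frac{14}{17} + u$)
$j{\left(-8 \right)} \left(-63\right) + f{\left(7 \right)} = \left(\frac{14}{17} - 8\right) \left(-63\right) - 9 = \left(- \frac{122}{17}\right) \left(-63\right) - 9 = \frac{7686}{17} - 9 = \frac{7533}{17}$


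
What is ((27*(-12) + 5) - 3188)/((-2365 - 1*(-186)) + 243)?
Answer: 3507/1936 ≈ 1.8115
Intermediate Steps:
((27*(-12) + 5) - 3188)/((-2365 - 1*(-186)) + 243) = ((-324 + 5) - 3188)/((-2365 + 186) + 243) = (-319 - 3188)/(-2179 + 243) = -3507/(-1936) = -3507*(-1/1936) = 3507/1936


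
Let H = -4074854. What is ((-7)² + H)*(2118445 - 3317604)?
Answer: 4886339088995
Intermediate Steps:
((-7)² + H)*(2118445 - 3317604) = ((-7)² - 4074854)*(2118445 - 3317604) = (49 - 4074854)*(-1199159) = -4074805*(-1199159) = 4886339088995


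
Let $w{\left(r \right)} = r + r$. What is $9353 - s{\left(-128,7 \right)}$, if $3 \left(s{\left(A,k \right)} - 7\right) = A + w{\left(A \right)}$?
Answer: $9474$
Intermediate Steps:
$w{\left(r \right)} = 2 r$
$s{\left(A,k \right)} = 7 + A$ ($s{\left(A,k \right)} = 7 + \frac{A + 2 A}{3} = 7 + \frac{3 A}{3} = 7 + A$)
$9353 - s{\left(-128,7 \right)} = 9353 - \left(7 - 128\right) = 9353 - -121 = 9353 + 121 = 9474$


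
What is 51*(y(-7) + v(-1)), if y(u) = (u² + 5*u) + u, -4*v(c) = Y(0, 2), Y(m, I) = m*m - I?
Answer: 765/2 ≈ 382.50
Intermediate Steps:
Y(m, I) = m² - I
v(c) = ½ (v(c) = -(0² - 1*2)/4 = -(0 - 2)/4 = -¼*(-2) = ½)
y(u) = u² + 6*u
51*(y(-7) + v(-1)) = 51*(-7*(6 - 7) + ½) = 51*(-7*(-1) + ½) = 51*(7 + ½) = 51*(15/2) = 765/2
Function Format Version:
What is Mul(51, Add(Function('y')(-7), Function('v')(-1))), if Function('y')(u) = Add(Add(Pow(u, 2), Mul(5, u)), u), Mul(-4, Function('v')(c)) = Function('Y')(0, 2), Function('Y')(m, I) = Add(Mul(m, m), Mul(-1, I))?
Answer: Rational(765, 2) ≈ 382.50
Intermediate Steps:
Function('Y')(m, I) = Add(Pow(m, 2), Mul(-1, I))
Function('v')(c) = Rational(1, 2) (Function('v')(c) = Mul(Rational(-1, 4), Add(Pow(0, 2), Mul(-1, 2))) = Mul(Rational(-1, 4), Add(0, -2)) = Mul(Rational(-1, 4), -2) = Rational(1, 2))
Function('y')(u) = Add(Pow(u, 2), Mul(6, u))
Mul(51, Add(Function('y')(-7), Function('v')(-1))) = Mul(51, Add(Mul(-7, Add(6, -7)), Rational(1, 2))) = Mul(51, Add(Mul(-7, -1), Rational(1, 2))) = Mul(51, Add(7, Rational(1, 2))) = Mul(51, Rational(15, 2)) = Rational(765, 2)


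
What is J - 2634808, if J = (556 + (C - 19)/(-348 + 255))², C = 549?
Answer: -20169266708/8649 ≈ -2.3320e+6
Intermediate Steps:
J = 2619187684/8649 (J = (556 + (549 - 19)/(-348 + 255))² = (556 + 530/(-93))² = (556 + 530*(-1/93))² = (556 - 530/93)² = (51178/93)² = 2619187684/8649 ≈ 3.0283e+5)
J - 2634808 = 2619187684/8649 - 2634808 = -20169266708/8649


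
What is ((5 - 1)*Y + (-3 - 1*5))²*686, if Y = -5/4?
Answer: 115934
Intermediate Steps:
Y = -5/4 (Y = -5*¼ = -5/4 ≈ -1.2500)
((5 - 1)*Y + (-3 - 1*5))²*686 = ((5 - 1)*(-5/4) + (-3 - 1*5))²*686 = (4*(-5/4) + (-3 - 5))²*686 = (-5 - 8)²*686 = (-13)²*686 = 169*686 = 115934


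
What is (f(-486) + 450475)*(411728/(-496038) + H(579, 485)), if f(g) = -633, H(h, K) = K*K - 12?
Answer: 26242471972575086/248019 ≈ 1.0581e+11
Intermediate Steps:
H(h, K) = -12 + K² (H(h, K) = K² - 12 = -12 + K²)
(f(-486) + 450475)*(411728/(-496038) + H(579, 485)) = (-633 + 450475)*(411728/(-496038) + (-12 + 485²)) = 449842*(411728*(-1/496038) + (-12 + 235225)) = 449842*(-205864/248019 + 235213) = 449842*(58337087183/248019) = 26242471972575086/248019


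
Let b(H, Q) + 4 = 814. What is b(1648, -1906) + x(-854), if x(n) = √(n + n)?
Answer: 810 + 2*I*√427 ≈ 810.0 + 41.328*I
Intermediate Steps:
b(H, Q) = 810 (b(H, Q) = -4 + 814 = 810)
x(n) = √2*√n (x(n) = √(2*n) = √2*√n)
b(1648, -1906) + x(-854) = 810 + √2*√(-854) = 810 + √2*(I*√854) = 810 + 2*I*√427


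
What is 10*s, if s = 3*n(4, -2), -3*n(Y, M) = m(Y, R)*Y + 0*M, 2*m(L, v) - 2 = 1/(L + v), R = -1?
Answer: -140/3 ≈ -46.667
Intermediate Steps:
m(L, v) = 1 + 1/(2*(L + v))
n(Y, M) = -Y*(-½ + Y)/(3*(-1 + Y)) (n(Y, M) = -(((½ + Y - 1)/(Y - 1))*Y + 0*M)/3 = -(((-½ + Y)/(-1 + Y))*Y + 0)/3 = -(Y*(-½ + Y)/(-1 + Y) + 0)/3 = -Y*(-½ + Y)/(3*(-1 + Y)))
s = -14/3 (s = 3*((⅙)*4*(1 - 2*4)/(-1 + 4)) = 3*((⅙)*4*(1 - 8)/3) = 3*((⅙)*4*(⅓)*(-7)) = 3*(-14/9) = -14/3 ≈ -4.6667)
10*s = 10*(-14/3) = -140/3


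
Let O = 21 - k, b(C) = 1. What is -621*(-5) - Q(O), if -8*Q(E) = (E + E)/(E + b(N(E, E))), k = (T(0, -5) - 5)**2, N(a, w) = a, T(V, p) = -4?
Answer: 183210/59 ≈ 3105.3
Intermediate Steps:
k = 81 (k = (-4 - 5)**2 = (-9)**2 = 81)
O = -60 (O = 21 - 1*81 = 21 - 81 = -60)
Q(E) = -E/(4*(1 + E)) (Q(E) = -(E + E)/(8*(E + 1)) = -2*E/(8*(1 + E)) = -E/(4*(1 + E)))
-621*(-5) - Q(O) = -621*(-5) - (-1)*(-60)/(4 + 4*(-60)) = 3105 - (-1)*(-60)/(4 - 240) = 3105 - (-1)*(-60)/(-236) = 3105 - (-1)*(-60)*(-1)/236 = 3105 - 1*(-15/59) = 3105 + 15/59 = 183210/59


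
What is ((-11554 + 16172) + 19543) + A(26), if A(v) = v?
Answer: 24187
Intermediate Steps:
((-11554 + 16172) + 19543) + A(26) = ((-11554 + 16172) + 19543) + 26 = (4618 + 19543) + 26 = 24161 + 26 = 24187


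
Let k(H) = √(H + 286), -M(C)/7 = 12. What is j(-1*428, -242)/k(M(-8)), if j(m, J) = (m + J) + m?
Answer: -549*√202/101 ≈ -77.255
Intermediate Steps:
M(C) = -84 (M(C) = -7*12 = -84)
j(m, J) = J + 2*m (j(m, J) = (J + m) + m = J + 2*m)
k(H) = √(286 + H)
j(-1*428, -242)/k(M(-8)) = (-242 + 2*(-1*428))/(√(286 - 84)) = (-242 + 2*(-428))/(√202) = (-242 - 856)*(√202/202) = -549*√202/101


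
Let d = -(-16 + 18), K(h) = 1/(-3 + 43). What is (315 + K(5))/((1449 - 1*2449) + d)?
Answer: -12601/40080 ≈ -0.31440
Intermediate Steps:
K(h) = 1/40
d = -2 (d = -1*2 = -2)
(315 + K(5))/((1449 - 1*2449) + d) = (315 + 1/40)/((1449 - 1*2449) - 2) = 12601/(40*((1449 - 2449) - 2)) = 12601/(40*(-1000 - 2)) = (12601/40)/(-1002) = (12601/40)*(-1/1002) = -12601/40080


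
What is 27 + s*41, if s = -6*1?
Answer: -219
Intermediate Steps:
s = -6
27 + s*41 = 27 - 6*41 = 27 - 246 = -219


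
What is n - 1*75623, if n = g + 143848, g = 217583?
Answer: 285808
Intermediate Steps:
n = 361431 (n = 217583 + 143848 = 361431)
n - 1*75623 = 361431 - 1*75623 = 361431 - 75623 = 285808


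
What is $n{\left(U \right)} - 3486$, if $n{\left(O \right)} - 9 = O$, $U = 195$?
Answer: $-3282$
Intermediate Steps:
$n{\left(O \right)} = 9 + O$
$n{\left(U \right)} - 3486 = \left(9 + 195\right) - 3486 = 204 - 3486 = -3282$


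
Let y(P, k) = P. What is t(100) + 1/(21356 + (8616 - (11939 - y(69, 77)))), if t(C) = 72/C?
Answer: 325861/452550 ≈ 0.72006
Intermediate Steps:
t(100) + 1/(21356 + (8616 - (11939 - y(69, 77)))) = 72/100 + 1/(21356 + (8616 - (11939 - 1*69))) = 72*(1/100) + 1/(21356 + (8616 - (11939 - 69))) = 18/25 + 1/(21356 + (8616 - 1*11870)) = 18/25 + 1/(21356 + (8616 - 11870)) = 18/25 + 1/(21356 - 3254) = 18/25 + 1/18102 = 325861/452550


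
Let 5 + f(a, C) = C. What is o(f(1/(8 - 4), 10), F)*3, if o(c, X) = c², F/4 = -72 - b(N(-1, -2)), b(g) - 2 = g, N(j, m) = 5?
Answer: 75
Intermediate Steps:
f(a, C) = -5 + C
b(g) = 2 + g
F = -316 (F = 4*(-72 - (2 + 5)) = 4*(-72 - 1*7) = 4*(-72 - 7) = 4*(-79) = -316)
o(f(1/(8 - 4), 10), F)*3 = (-5 + 10)²*3 = 5²*3 = 25*3 = 75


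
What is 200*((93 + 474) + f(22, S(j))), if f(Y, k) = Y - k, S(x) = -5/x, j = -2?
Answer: 117300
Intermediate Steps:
200*((93 + 474) + f(22, S(j))) = 200*((93 + 474) + (22 - (-5)/(-2))) = 200*(567 + (22 - (-5)*(-1)/2)) = 200*(567 + (22 - 1*5/2)) = 200*(567 + (22 - 5/2)) = 200*(567 + 39/2) = 200*(1173/2) = 117300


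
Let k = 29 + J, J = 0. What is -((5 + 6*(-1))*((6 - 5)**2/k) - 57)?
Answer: 1654/29 ≈ 57.034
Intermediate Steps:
k = 29 (k = 29 + 0 = 29)
-((5 + 6*(-1))*((6 - 5)**2/k) - 57) = -((5 + 6*(-1))*((6 - 5)**2/29) - 57) = -((5 - 6)*(1**2*(1/29)) - 57) = -(-1/29 - 57) = -1*(-1654/29) = 1654/29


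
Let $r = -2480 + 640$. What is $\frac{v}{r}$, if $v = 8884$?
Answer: $- \frac{2221}{460} \approx -4.8283$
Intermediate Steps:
$r = -1840$
$\frac{v}{r} = \frac{8884}{-1840} = 8884 \left(- \frac{1}{1840}\right) = - \frac{2221}{460}$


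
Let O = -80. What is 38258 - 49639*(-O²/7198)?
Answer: 296535342/3599 ≈ 82394.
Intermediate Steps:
38258 - 49639*(-O²/7198) = 38258 - 49639/((-7198/((-80)²))) = 38258 - 49639/((-7198/6400)) = 38258 - 49639/((-7198*1/6400)) = 38258 - 49639/(-3599/3200) = 38258 - 49639*(-3200/3599) = 38258 + 158844800/3599 = 296535342/3599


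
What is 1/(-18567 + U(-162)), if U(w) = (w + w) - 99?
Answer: -1/18990 ≈ -5.2659e-5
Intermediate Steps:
U(w) = -99 + 2*w (U(w) = 2*w - 99 = -99 + 2*w)
1/(-18567 + U(-162)) = 1/(-18567 + (-99 + 2*(-162))) = 1/(-18567 + (-99 - 324)) = 1/(-18567 - 423) = 1/(-18990) = -1/18990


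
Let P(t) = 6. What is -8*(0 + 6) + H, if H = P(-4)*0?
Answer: -48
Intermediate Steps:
H = 0 (H = 6*0 = 0)
-8*(0 + 6) + H = -8*(0 + 6) + 0 = -8*6 + 0 = -48 + 0 = -48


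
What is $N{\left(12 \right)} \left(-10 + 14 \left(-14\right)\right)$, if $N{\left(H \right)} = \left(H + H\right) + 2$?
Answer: $-5356$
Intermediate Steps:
$N{\left(H \right)} = 2 + 2 H$ ($N{\left(H \right)} = 2 H + 2 = 2 + 2 H$)
$N{\left(12 \right)} \left(-10 + 14 \left(-14\right)\right) = \left(2 + 2 \cdot 12\right) \left(-10 + 14 \left(-14\right)\right) = \left(2 + 24\right) \left(-10 - 196\right) = 26 \left(-206\right) = -5356$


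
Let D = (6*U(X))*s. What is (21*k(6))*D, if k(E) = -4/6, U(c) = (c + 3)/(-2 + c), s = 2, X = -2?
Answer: 42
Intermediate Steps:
U(c) = (3 + c)/(-2 + c)
k(E) = -⅔ (k(E) = -4*⅙ = -⅔)
D = -3 (D = (6*((3 - 2)/(-2 - 2)))*2 = (6*(1/(-4)))*2 = (6*(-¼*1))*2 = (6*(-¼))*2 = -3/2*2 = -3)
(21*k(6))*D = (21*(-⅔))*(-3) = -14*(-3) = 42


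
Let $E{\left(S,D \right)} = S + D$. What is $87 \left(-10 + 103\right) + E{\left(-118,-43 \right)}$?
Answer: $7930$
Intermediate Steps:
$E{\left(S,D \right)} = D + S$
$87 \left(-10 + 103\right) + E{\left(-118,-43 \right)} = 87 \left(-10 + 103\right) - 161 = 87 \cdot 93 - 161 = 8091 - 161 = 7930$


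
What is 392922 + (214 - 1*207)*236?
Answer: 394574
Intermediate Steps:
392922 + (214 - 1*207)*236 = 392922 + (214 - 207)*236 = 392922 + 7*236 = 392922 + 1652 = 394574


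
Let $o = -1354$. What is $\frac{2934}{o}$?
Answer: $- \frac{1467}{677} \approx -2.1669$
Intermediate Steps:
$\frac{2934}{o} = \frac{2934}{-1354} = 2934 \left(- \frac{1}{1354}\right) = - \frac{1467}{677}$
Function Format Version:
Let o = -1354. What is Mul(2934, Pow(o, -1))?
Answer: Rational(-1467, 677) ≈ -2.1669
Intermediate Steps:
Mul(2934, Pow(o, -1)) = Mul(2934, Pow(-1354, -1)) = Mul(2934, Rational(-1, 1354)) = Rational(-1467, 677)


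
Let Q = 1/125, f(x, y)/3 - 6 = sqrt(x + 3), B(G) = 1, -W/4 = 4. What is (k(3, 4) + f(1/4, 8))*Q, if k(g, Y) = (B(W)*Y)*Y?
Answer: 34/125 + 3*sqrt(13)/250 ≈ 0.31527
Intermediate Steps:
W = -16 (W = -4*4 = -16)
f(x, y) = 18 + 3*sqrt(3 + x) (f(x, y) = 18 + 3*sqrt(x + 3) = 18 + 3*sqrt(3 + x))
k(g, Y) = Y**2 (k(g, Y) = (1*Y)*Y = Y*Y = Y**2)
Q = 1/125 ≈ 0.0080000
(k(3, 4) + f(1/4, 8))*Q = (4**2 + (18 + 3*sqrt(3 + 1/4)))*(1/125) = (16 + (18 + 3*sqrt(3 + 1/4)))*(1/125) = (16 + (18 + 3*sqrt(13/4)))*(1/125) = (16 + (18 + 3*(sqrt(13)/2)))*(1/125) = (16 + (18 + 3*sqrt(13)/2))*(1/125) = (34 + 3*sqrt(13)/2)*(1/125) = 34/125 + 3*sqrt(13)/250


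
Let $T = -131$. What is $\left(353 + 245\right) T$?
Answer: $-78338$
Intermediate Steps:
$\left(353 + 245\right) T = \left(353 + 245\right) \left(-131\right) = 598 \left(-131\right) = -78338$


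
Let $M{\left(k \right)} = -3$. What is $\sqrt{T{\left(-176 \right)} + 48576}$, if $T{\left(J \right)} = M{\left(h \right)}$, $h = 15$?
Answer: $3 \sqrt{5397} \approx 220.39$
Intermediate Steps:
$T{\left(J \right)} = -3$
$\sqrt{T{\left(-176 \right)} + 48576} = \sqrt{-3 + 48576} = \sqrt{48573} = 3 \sqrt{5397}$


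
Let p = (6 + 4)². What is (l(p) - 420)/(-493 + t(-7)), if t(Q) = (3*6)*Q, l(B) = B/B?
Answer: 419/619 ≈ 0.67690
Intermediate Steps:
p = 100 (p = 10² = 100)
l(B) = 1
t(Q) = 18*Q
(l(p) - 420)/(-493 + t(-7)) = (1 - 420)/(-493 + 18*(-7)) = -419/(-493 - 126) = -419/(-619) = -419*(-1/619) = 419/619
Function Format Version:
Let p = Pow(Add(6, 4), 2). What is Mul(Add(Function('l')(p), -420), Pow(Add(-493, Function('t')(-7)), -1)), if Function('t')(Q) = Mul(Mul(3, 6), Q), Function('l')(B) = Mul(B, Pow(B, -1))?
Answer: Rational(419, 619) ≈ 0.67690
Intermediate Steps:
p = 100 (p = Pow(10, 2) = 100)
Function('l')(B) = 1
Function('t')(Q) = Mul(18, Q)
Mul(Add(Function('l')(p), -420), Pow(Add(-493, Function('t')(-7)), -1)) = Mul(Add(1, -420), Pow(Add(-493, Mul(18, -7)), -1)) = Mul(-419, Pow(Add(-493, -126), -1)) = Mul(-419, Pow(-619, -1)) = Mul(-419, Rational(-1, 619)) = Rational(419, 619)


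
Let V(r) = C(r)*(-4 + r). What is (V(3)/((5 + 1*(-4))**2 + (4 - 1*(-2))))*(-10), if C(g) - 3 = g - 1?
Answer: 50/7 ≈ 7.1429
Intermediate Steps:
C(g) = 2 + g (C(g) = 3 + (g - 1) = 3 + (-1 + g) = 2 + g)
V(r) = (-4 + r)*(2 + r) (V(r) = (2 + r)*(-4 + r) = (-4 + r)*(2 + r))
(V(3)/((5 + 1*(-4))**2 + (4 - 1*(-2))))*(-10) = (((-4 + 3)*(2 + 3))/((5 + 1*(-4))**2 + (4 - 1*(-2))))*(-10) = ((-1*5)/((5 - 4)**2 + (4 + 2)))*(-10) = -5/(1**2 + 6)*(-10) = -5/(1 + 6)*(-10) = -5/7*(-10) = 50/7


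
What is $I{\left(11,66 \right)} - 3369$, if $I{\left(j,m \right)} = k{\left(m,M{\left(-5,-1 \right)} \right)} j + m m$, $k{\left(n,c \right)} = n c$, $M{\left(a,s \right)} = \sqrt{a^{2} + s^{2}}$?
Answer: $987 + 726 \sqrt{26} \approx 4688.9$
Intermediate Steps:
$k{\left(n,c \right)} = c n$
$I{\left(j,m \right)} = m^{2} + j m \sqrt{26}$ ($I{\left(j,m \right)} = \sqrt{\left(-5\right)^{2} + \left(-1\right)^{2}} m j + m m = \sqrt{25 + 1} m j + m^{2} = \sqrt{26} m j + m^{2} = m \sqrt{26} j + m^{2} = j m \sqrt{26} + m^{2} = m^{2} + j m \sqrt{26}$)
$I{\left(11,66 \right)} - 3369 = 66 \left(66 + 11 \sqrt{26}\right) - 3369 = \left(4356 + 726 \sqrt{26}\right) - 3369 = 987 + 726 \sqrt{26}$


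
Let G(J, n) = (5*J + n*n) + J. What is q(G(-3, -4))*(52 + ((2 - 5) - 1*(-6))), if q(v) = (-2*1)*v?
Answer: 220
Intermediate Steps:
G(J, n) = n**2 + 6*J (G(J, n) = (5*J + n**2) + J = (n**2 + 5*J) + J = n**2 + 6*J)
q(v) = -2*v
q(G(-3, -4))*(52 + ((2 - 5) - 1*(-6))) = (-2*((-4)**2 + 6*(-3)))*(52 + ((2 - 5) - 1*(-6))) = (-2*(16 - 18))*(52 + (-3 + 6)) = (-2*(-2))*(52 + 3) = 4*55 = 220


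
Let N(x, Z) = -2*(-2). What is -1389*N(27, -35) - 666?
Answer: -6222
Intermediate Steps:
N(x, Z) = 4
-1389*N(27, -35) - 666 = -1389*4 - 666 = -5556 - 666 = -6222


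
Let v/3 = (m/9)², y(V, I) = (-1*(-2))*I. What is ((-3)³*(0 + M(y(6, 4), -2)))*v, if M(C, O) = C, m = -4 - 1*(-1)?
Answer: -72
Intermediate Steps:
m = -3 (m = -4 + 1 = -3)
y(V, I) = 2*I
v = ⅓ (v = 3*(-3/9)² = 3*(-3*⅑)² = 3*(-⅓)² = 3*(⅑) = ⅓ ≈ 0.33333)
((-3)³*(0 + M(y(6, 4), -2)))*v = ((-3)³*(0 + 2*4))*(⅓) = -27*(0 + 8)*(⅓) = -27*8*(⅓) = -216*⅓ = -72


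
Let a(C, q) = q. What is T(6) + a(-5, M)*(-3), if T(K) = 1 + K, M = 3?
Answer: -2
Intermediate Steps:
T(6) + a(-5, M)*(-3) = (1 + 6) + 3*(-3) = 7 - 9 = -2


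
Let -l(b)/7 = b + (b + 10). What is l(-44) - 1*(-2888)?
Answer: 3434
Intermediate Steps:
l(b) = -70 - 14*b (l(b) = -7*(b + (b + 10)) = -7*(b + (10 + b)) = -7*(10 + 2*b) = -70 - 14*b)
l(-44) - 1*(-2888) = (-70 - 14*(-44)) - 1*(-2888) = (-70 + 616) + 2888 = 546 + 2888 = 3434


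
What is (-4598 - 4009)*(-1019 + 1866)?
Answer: -7290129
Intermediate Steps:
(-4598 - 4009)*(-1019 + 1866) = -8607*847 = -7290129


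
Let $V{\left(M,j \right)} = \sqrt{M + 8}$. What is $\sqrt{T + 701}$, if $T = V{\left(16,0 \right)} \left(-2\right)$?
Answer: $\sqrt{701 - 4 \sqrt{6}} \approx 26.291$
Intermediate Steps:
$V{\left(M,j \right)} = \sqrt{8 + M}$
$T = - 4 \sqrt{6}$ ($T = \sqrt{8 + 16} \left(-2\right) = \sqrt{24} \left(-2\right) = 2 \sqrt{6} \left(-2\right) = - 4 \sqrt{6} \approx -9.798$)
$\sqrt{T + 701} = \sqrt{- 4 \sqrt{6} + 701} = \sqrt{701 - 4 \sqrt{6}}$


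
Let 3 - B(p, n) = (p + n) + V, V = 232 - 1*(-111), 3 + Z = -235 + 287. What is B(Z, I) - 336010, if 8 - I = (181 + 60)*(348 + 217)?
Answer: -200242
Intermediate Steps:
Z = 49 (Z = -3 + (-235 + 287) = -3 + 52 = 49)
I = -136157 (I = 8 - (181 + 60)*(348 + 217) = 8 - 241*565 = 8 - 1*136165 = 8 - 136165 = -136157)
V = 343 (V = 232 + 111 = 343)
B(p, n) = -340 - n - p (B(p, n) = 3 - ((p + n) + 343) = 3 - ((n + p) + 343) = 3 - (343 + n + p) = 3 + (-343 - n - p) = -340 - n - p)
B(Z, I) - 336010 = (-340 - 1*(-136157) - 1*49) - 336010 = (-340 + 136157 - 49) - 336010 = 135768 - 336010 = -200242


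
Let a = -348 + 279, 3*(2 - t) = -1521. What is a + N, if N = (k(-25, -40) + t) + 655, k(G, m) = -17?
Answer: 1078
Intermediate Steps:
t = 509 (t = 2 - ⅓*(-1521) = 2 + 507 = 509)
a = -69
N = 1147 (N = (-17 + 509) + 655 = 492 + 655 = 1147)
a + N = -69 + 1147 = 1078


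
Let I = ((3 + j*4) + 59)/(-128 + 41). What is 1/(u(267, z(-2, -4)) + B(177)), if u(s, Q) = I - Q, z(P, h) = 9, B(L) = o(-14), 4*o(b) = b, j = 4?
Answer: -58/777 ≈ -0.074646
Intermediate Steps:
o(b) = b/4
B(L) = -7/2 (B(L) = (1/4)*(-14) = -7/2)
I = -26/29 (I = ((3 + 4*4) + 59)/(-128 + 41) = ((3 + 16) + 59)/(-87) = (19 + 59)*(-1/87) = 78*(-1/87) = -26/29 ≈ -0.89655)
u(s, Q) = -26/29 - Q
1/(u(267, z(-2, -4)) + B(177)) = 1/((-26/29 - 1*9) - 7/2) = 1/((-26/29 - 9) - 7/2) = 1/(-287/29 - 7/2) = 1/(-777/58) = -58/777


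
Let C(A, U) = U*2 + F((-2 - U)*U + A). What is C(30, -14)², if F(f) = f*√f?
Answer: -2627288 + 7728*I*√138 ≈ -2.6273e+6 + 90784.0*I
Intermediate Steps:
F(f) = f^(3/2)
C(A, U) = (A + U*(-2 - U))^(3/2) + 2*U (C(A, U) = U*2 + ((-2 - U)*U + A)^(3/2) = 2*U + (U*(-2 - U) + A)^(3/2) = 2*U + (A + U*(-2 - U))^(3/2) = (A + U*(-2 - U))^(3/2) + 2*U)
C(30, -14)² = ((30 - 1*(-14)² - 2*(-14))^(3/2) + 2*(-14))² = ((30 - 1*196 + 28)^(3/2) - 28)² = ((30 - 196 + 28)^(3/2) - 28)² = ((-138)^(3/2) - 28)² = (-138*I*√138 - 28)² = (-28 - 138*I*√138)²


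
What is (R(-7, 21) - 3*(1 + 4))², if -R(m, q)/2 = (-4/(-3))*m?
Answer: 121/9 ≈ 13.444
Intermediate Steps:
R(m, q) = -8*m/3 (R(m, q) = -2*(-4/(-3))*m = -2*(-4*(-1)/3)*m = -2*(-1*(-4/3))*m = -8*m/3)
(R(-7, 21) - 3*(1 + 4))² = (-8/3*(-7) - 3*(1 + 4))² = (56/3 - 3*5)² = (56/3 - 15)² = (11/3)² = 121/9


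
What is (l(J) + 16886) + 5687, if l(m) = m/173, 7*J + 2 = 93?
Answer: 3905142/173 ≈ 22573.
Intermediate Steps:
J = 13 (J = -2/7 + (1/7)*93 = -2/7 + 93/7 = 13)
l(m) = m/173 (l(m) = m*(1/173) = m/173)
(l(J) + 16886) + 5687 = ((1/173)*13 + 16886) + 5687 = (13/173 + 16886) + 5687 = 2921291/173 + 5687 = 3905142/173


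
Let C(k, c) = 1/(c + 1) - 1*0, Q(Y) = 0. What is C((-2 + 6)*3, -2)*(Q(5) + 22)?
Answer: -22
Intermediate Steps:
C(k, c) = 1/(1 + c) (C(k, c) = 1/(1 + c) + 0 = 1/(1 + c))
C((-2 + 6)*3, -2)*(Q(5) + 22) = (0 + 22)/(1 - 2) = 22/(-1) = -1*22 = -22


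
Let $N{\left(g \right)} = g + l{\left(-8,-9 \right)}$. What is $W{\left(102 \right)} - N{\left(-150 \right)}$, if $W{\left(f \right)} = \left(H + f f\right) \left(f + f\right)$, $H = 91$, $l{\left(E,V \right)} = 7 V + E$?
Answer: $2141201$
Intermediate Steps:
$l{\left(E,V \right)} = E + 7 V$
$N{\left(g \right)} = -71 + g$ ($N{\left(g \right)} = g + \left(-8 + 7 \left(-9\right)\right) = g - 71 = -71 + g$)
$W{\left(f \right)} = 2 f \left(91 + f^{2}\right)$ ($W{\left(f \right)} = \left(91 + f f\right) \left(f + f\right) = \left(91 + f^{2}\right) 2 f = 2 f \left(91 + f^{2}\right)$)
$W{\left(102 \right)} - N{\left(-150 \right)} = 2 \cdot 102 \left(91 + 102^{2}\right) - \left(-71 - 150\right) = 2 \cdot 102 \left(91 + 10404\right) - -221 = 2 \cdot 102 \cdot 10495 + 221 = 2140980 + 221 = 2141201$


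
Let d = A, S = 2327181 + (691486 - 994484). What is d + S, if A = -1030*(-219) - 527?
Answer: 2249226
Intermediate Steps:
A = 225043 (A = 225570 - 527 = 225043)
S = 2024183 (S = 2327181 - 302998 = 2024183)
d = 225043
d + S = 225043 + 2024183 = 2249226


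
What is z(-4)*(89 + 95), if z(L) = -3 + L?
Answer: -1288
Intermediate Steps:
z(-4)*(89 + 95) = (-3 - 4)*(89 + 95) = -7*184 = -1288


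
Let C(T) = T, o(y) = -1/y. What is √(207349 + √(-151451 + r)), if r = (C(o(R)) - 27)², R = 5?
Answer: √(5183725 + 5*I*√3767779)/5 ≈ 455.36 + 0.42628*I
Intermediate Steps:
r = 18496/25 (r = (-1/5 - 27)² = (-1*⅕ - 27)² = (-⅕ - 27)² = (-136/5)² = 18496/25 ≈ 739.84)
√(207349 + √(-151451 + r)) = √(207349 + √(-151451 + 18496/25)) = √(207349 + √(-3767779/25)) = √(207349 + I*√3767779/5)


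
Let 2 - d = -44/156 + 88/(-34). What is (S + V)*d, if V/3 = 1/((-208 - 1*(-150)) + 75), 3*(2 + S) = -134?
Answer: -7655959/33813 ≈ -226.42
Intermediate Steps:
S = -140/3 (S = -2 + (1/3)*(-134) = -2 - 134/3 = -140/3 ≈ -46.667)
d = 3229/663 (d = 2 - (-44/156 + 88/(-34)) = 2 - (-44*1/156 + 88*(-1/34)) = 2 - (-11/39 - 44/17) = 2 - 1*(-1903/663) = 2 + 1903/663 = 3229/663 ≈ 4.8703)
V = 3/17 (V = 3/((-208 - 1*(-150)) + 75) = 3/((-208 + 150) + 75) = 3/(-58 + 75) = 3/17 ≈ 0.17647)
(S + V)*d = (-140/3 + 3/17)*(3229/663) = -2371/51*3229/663 = -7655959/33813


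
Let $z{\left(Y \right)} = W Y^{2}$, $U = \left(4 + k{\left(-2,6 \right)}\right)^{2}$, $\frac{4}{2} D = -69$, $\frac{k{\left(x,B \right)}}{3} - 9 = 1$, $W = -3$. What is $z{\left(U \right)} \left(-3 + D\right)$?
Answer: $150337800$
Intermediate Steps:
$k{\left(x,B \right)} = 30$ ($k{\left(x,B \right)} = 27 + 3 \cdot 1 = 27 + 3 = 30$)
$D = - \frac{69}{2}$ ($D = \frac{1}{2} \left(-69\right) = - \frac{69}{2} \approx -34.5$)
$U = 1156$ ($U = \left(4 + 30\right)^{2} = 34^{2} = 1156$)
$z{\left(Y \right)} = - 3 Y^{2}$
$z{\left(U \right)} \left(-3 + D\right) = - 3 \cdot 1156^{2} \left(-3 - \frac{69}{2}\right) = \left(-3\right) 1336336 \left(- \frac{75}{2}\right) = \left(-4009008\right) \left(- \frac{75}{2}\right) = 150337800$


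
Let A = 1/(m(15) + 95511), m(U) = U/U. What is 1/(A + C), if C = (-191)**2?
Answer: 95512/3484373273 ≈ 2.7412e-5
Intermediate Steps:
C = 36481
m(U) = 1
A = 1/95512 (A = 1/(1 + 95511) = 1/95512 ≈ 1.0470e-5)
1/(A + C) = 1/(1/95512 + 36481) = 1/(3484373273/95512) = 95512/3484373273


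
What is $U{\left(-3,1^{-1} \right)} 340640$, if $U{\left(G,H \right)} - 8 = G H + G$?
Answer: $681280$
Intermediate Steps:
$U{\left(G,H \right)} = 8 + G + G H$ ($U{\left(G,H \right)} = 8 + \left(G H + G\right) = 8 + \left(G + G H\right) = 8 + G + G H$)
$U{\left(-3,1^{-1} \right)} 340640 = \left(8 - 3 - \frac{3}{1}\right) 340640 = \left(8 - 3 - 3\right) 340640 = 2 \cdot 340640 = 681280$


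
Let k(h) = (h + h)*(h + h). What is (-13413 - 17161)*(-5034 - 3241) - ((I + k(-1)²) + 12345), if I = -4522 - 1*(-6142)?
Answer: 252985869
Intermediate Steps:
k(h) = 4*h² (k(h) = (2*h)*(2*h) = 4*h²)
I = 1620 (I = -4522 + 6142 = 1620)
(-13413 - 17161)*(-5034 - 3241) - ((I + k(-1)²) + 12345) = (-13413 - 17161)*(-5034 - 3241) - ((1620 + (4*(-1)²)²) + 12345) = -30574*(-8275) - ((1620 + (4*1)²) + 12345) = 252999850 - ((1620 + 4²) + 12345) = 252999850 - ((1620 + 16) + 12345) = 252999850 - (1636 + 12345) = 252999850 - 1*13981 = 252999850 - 13981 = 252985869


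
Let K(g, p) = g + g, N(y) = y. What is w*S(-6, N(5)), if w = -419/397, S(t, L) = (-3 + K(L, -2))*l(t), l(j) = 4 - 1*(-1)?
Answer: -14665/397 ≈ -36.940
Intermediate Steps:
l(j) = 5 (l(j) = 4 + 1 = 5)
K(g, p) = 2*g
S(t, L) = -15 + 10*L (S(t, L) = (-3 + 2*L)*5 = -15 + 10*L)
w = -419/397 (w = -419*1/397 = -419/397 ≈ -1.0554)
w*S(-6, N(5)) = -419*(-15 + 10*5)/397 = -419*(-15 + 50)/397 = -419/397*35 = -14665/397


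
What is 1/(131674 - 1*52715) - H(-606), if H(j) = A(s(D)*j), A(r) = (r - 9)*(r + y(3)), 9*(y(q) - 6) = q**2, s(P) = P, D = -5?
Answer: -724431217142/78959 ≈ -9.1748e+6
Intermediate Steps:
y(q) = 6 + q**2/9
A(r) = (-9 + r)*(7 + r) (A(r) = (r - 9)*(r + (6 + (1/9)*3**2)) = (-9 + r)*(r + (6 + (1/9)*9)) = (-9 + r)*(r + (6 + 1)) = (-9 + r)*(r + 7) = (-9 + r)*(7 + r))
H(j) = -63 + 10*j + 25*j**2 (H(j) = -63 + (-5*j)**2 - (-10)*j = -63 + 25*j**2 + 10*j = -63 + 10*j + 25*j**2)
1/(131674 - 1*52715) - H(-606) = 1/(131674 - 1*52715) - (-63 + 10*(-606) + 25*(-606)**2) = 1/(131674 - 52715) - (-63 - 6060 + 25*367236) = 1/78959 - (-63 - 6060 + 9180900) = 1/78959 - 1*9174777 = 1/78959 - 9174777 = -724431217142/78959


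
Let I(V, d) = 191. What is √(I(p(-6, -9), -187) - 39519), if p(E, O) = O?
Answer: 4*I*√2458 ≈ 198.31*I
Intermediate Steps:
√(I(p(-6, -9), -187) - 39519) = √(191 - 39519) = √(-39328) = 4*I*√2458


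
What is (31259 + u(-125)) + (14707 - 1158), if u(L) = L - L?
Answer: 44808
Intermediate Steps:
u(L) = 0
(31259 + u(-125)) + (14707 - 1158) = (31259 + 0) + (14707 - 1158) = 31259 + 13549 = 44808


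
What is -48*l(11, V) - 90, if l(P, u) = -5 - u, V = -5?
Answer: -90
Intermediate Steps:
-48*l(11, V) - 90 = -48*(-5 - 1*(-5)) - 90 = -48*(-5 + 5) - 90 = -48*0 - 90 = 0 - 90 = -90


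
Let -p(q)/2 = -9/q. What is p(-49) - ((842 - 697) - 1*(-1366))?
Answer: -74057/49 ≈ -1511.4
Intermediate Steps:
p(q) = 18/q (p(q) = -(-18)/q = 18/q)
p(-49) - ((842 - 697) - 1*(-1366)) = 18/(-49) - ((842 - 697) - 1*(-1366)) = 18*(-1/49) - (145 + 1366) = -18/49 - 1*1511 = -18/49 - 1511 = -74057/49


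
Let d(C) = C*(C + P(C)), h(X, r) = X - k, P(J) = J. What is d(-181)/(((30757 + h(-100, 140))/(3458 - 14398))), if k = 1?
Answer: -89601335/3832 ≈ -23382.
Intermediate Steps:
h(X, r) = -1 + X (h(X, r) = X - 1*1 = X - 1 = -1 + X)
d(C) = 2*C² (d(C) = C*(C + C) = C*(2*C) = 2*C²)
d(-181)/(((30757 + h(-100, 140))/(3458 - 14398))) = (2*(-181)²)/(((30757 + (-1 - 100))/(3458 - 14398))) = (2*32761)/(((30757 - 101)/(-10940))) = 65522/((30656*(-1/10940))) = 65522/(-7664/2735) = 65522*(-2735/7664) = -89601335/3832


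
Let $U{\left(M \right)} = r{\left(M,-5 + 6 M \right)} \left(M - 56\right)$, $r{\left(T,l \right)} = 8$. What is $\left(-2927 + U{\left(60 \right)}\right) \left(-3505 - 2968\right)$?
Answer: $18739335$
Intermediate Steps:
$U{\left(M \right)} = -448 + 8 M$ ($U{\left(M \right)} = 8 \left(M - 56\right) = 8 \left(-56 + M\right) = -448 + 8 M$)
$\left(-2927 + U{\left(60 \right)}\right) \left(-3505 - 2968\right) = \left(-2927 + \left(-448 + 8 \cdot 60\right)\right) \left(-3505 - 2968\right) = \left(-2927 + \left(-448 + 480\right)\right) \left(-6473\right) = \left(-2927 + 32\right) \left(-6473\right) = \left(-2895\right) \left(-6473\right) = 18739335$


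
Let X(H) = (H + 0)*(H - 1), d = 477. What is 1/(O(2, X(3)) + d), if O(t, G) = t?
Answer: 1/479 ≈ 0.0020877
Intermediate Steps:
X(H) = H*(-1 + H)
1/(O(2, X(3)) + d) = 1/(2 + 477) = 1/479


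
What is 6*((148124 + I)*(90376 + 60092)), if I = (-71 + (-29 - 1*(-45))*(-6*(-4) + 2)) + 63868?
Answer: 191699542296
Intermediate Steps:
I = 64213 (I = (-71 + (-29 + 45)*(24 + 2)) + 63868 = (-71 + 16*26) + 63868 = (-71 + 416) + 63868 = 345 + 63868 = 64213)
6*((148124 + I)*(90376 + 60092)) = 6*((148124 + 64213)*(90376 + 60092)) = 6*(212337*150468) = 6*31949923716 = 191699542296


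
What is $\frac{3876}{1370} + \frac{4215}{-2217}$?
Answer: $\frac{469757}{506215} \approx 0.92798$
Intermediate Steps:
$\frac{3876}{1370} + \frac{4215}{-2217} = 3876 \cdot \frac{1}{1370} + 4215 \left(- \frac{1}{2217}\right) = \frac{1938}{685} - \frac{1405}{739} = \frac{469757}{506215}$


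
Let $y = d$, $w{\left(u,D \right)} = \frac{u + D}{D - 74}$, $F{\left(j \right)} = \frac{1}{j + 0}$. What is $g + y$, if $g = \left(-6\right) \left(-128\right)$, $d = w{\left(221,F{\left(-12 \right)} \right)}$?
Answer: $\frac{680101}{889} \approx 765.02$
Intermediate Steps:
$F{\left(j \right)} = \frac{1}{j}$
$w{\left(u,D \right)} = \frac{D + u}{-74 + D}$
$d = - \frac{2651}{889}$ ($d = \frac{\frac{1}{-12} + 221}{-74 + \frac{1}{-12}} = \frac{- \frac{1}{12} + 221}{-74 - \frac{1}{12}} = \frac{1}{- \frac{889}{12}} \cdot \frac{2651}{12} = \left(- \frac{12}{889}\right) \frac{2651}{12} = - \frac{2651}{889} \approx -2.982$)
$y = - \frac{2651}{889} \approx -2.982$
$g = 768$
$g + y = 768 - \frac{2651}{889} = \frac{680101}{889}$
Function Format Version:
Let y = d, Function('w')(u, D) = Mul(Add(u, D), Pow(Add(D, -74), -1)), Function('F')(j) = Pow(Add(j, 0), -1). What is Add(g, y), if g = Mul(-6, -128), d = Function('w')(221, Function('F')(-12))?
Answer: Rational(680101, 889) ≈ 765.02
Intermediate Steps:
Function('F')(j) = Pow(j, -1)
Function('w')(u, D) = Mul(Pow(Add(-74, D), -1), Add(D, u)) (Function('w')(u, D) = Mul(Add(D, u), Pow(Add(-74, D), -1)) = Mul(Pow(Add(-74, D), -1), Add(D, u)))
d = Rational(-2651, 889) (d = Mul(Pow(Add(-74, Pow(-12, -1)), -1), Add(Pow(-12, -1), 221)) = Mul(Pow(Add(-74, Rational(-1, 12)), -1), Add(Rational(-1, 12), 221)) = Mul(Pow(Rational(-889, 12), -1), Rational(2651, 12)) = Mul(Rational(-12, 889), Rational(2651, 12)) = Rational(-2651, 889) ≈ -2.9820)
y = Rational(-2651, 889) ≈ -2.9820
g = 768
Add(g, y) = Add(768, Rational(-2651, 889)) = Rational(680101, 889)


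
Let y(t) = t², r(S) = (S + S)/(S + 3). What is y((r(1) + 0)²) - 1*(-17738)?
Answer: 283809/16 ≈ 17738.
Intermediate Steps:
r(S) = 2*S/(3 + S) (r(S) = (2*S)/(3 + S) = 2*S/(3 + S))
y((r(1) + 0)²) - 1*(-17738) = ((2*1/(3 + 1) + 0)²)² - 1*(-17738) = ((2*1/4 + 0)²)² + 17738 = ((2*1*(¼) + 0)²)² + 17738 = ((½ + 0)²)² + 17738 = ((½)²)² + 17738 = (¼)² + 17738 = 1/16 + 17738 = 283809/16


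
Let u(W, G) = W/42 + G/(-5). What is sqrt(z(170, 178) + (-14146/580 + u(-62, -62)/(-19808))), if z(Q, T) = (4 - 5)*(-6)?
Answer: I*sqrt(167256292939554)/3015768 ≈ 4.2884*I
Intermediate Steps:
u(W, G) = -G/5 + W/42 (u(W, G) = W*(1/42) + G*(-1/5) = W/42 - G/5 = -G/5 + W/42)
z(Q, T) = 6 (z(Q, T) = -1*(-6) = 6)
sqrt(z(170, 178) + (-14146/580 + u(-62, -62)/(-19808))) = sqrt(6 + (-14146/580 + (-1/5*(-62) + (1/42)*(-62))/(-19808))) = sqrt(6 + (-14146*1/580 + (62/5 - 31/21)*(-1/19808))) = sqrt(6 + (-7073/290 + (1147/105)*(-1/19808))) = sqrt(6 + (-7073/290 - 1147/2079840)) = sqrt(6 - 294220819/12063072) = sqrt(-221842387/12063072) = I*sqrt(167256292939554)/3015768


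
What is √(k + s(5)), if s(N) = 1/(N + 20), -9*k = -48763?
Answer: 2*√304771/15 ≈ 73.608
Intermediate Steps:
k = 48763/9 (k = -⅑*(-48763) = 48763/9 ≈ 5418.1)
s(N) = 1/(20 + N)
√(k + s(5)) = √(48763/9 + 1/(20 + 5)) = √(48763/9 + 1/25) = √(1219084/225) = 2*√304771/15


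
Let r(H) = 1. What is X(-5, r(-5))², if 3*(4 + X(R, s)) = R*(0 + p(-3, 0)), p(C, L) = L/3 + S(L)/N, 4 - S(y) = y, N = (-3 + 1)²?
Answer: 289/9 ≈ 32.111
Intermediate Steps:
N = 4 (N = (-2)² = 4)
S(y) = 4 - y
p(C, L) = 1 + L/12 (p(C, L) = L/3 + (4 - L)/4 = L*(⅓) + (4 - L)*(¼) = L/3 + (1 - L/4) = 1 + L/12)
X(R, s) = -4 + R/3 (X(R, s) = -4 + (R*(0 + (1 + (1/12)*0)))/3 = -4 + (R*(0 + (1 + 0)))/3 = -4 + (R*(0 + 1))/3 = -4 + (R*1)/3 = -4 + R/3)
X(-5, r(-5))² = (-4 + (⅓)*(-5))² = (-4 - 5/3)² = (-17/3)² = 289/9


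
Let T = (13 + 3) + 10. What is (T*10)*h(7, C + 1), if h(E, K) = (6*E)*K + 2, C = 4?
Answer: 55120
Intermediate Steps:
h(E, K) = 2 + 6*E*K (h(E, K) = 6*E*K + 2 = 2 + 6*E*K)
T = 26 (T = 16 + 10 = 26)
(T*10)*h(7, C + 1) = (26*10)*(2 + 6*7*(4 + 1)) = 260*(2 + 6*7*5) = 260*(2 + 210) = 260*212 = 55120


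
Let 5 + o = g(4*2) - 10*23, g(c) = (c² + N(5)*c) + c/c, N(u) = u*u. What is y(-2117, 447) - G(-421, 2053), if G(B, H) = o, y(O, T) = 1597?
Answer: 1567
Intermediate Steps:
N(u) = u²
g(c) = 1 + c² + 25*c (g(c) = (c² + 5²*c) + c/c = (c² + 25*c) + 1 = 1 + c² + 25*c)
o = 30 (o = -5 + ((1 + (4*2)² + 25*(4*2)) - 10*23) = -5 + ((1 + 8² + 25*8) - 230) = -5 + ((1 + 64 + 200) - 230) = -5 + (265 - 230) = -5 + 35 = 30)
G(B, H) = 30
y(-2117, 447) - G(-421, 2053) = 1597 - 1*30 = 1597 - 30 = 1567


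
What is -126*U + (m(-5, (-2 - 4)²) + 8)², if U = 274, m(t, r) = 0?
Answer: -34460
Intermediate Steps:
-126*U + (m(-5, (-2 - 4)²) + 8)² = -126*274 + (0 + 8)² = -34524 + 8² = -34524 + 64 = -34460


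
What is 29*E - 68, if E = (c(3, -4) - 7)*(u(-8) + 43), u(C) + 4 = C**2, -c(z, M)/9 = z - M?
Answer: -209158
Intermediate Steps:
c(z, M) = -9*z + 9*M (c(z, M) = -9*(z - M) = -9*z + 9*M)
u(C) = -4 + C**2
E = -7210 (E = ((-9*3 + 9*(-4)) - 7)*((-4 + (-8)**2) + 43) = ((-27 - 36) - 7)*((-4 + 64) + 43) = (-63 - 7)*(60 + 43) = -70*103 = -7210)
29*E - 68 = 29*(-7210) - 68 = -209090 - 68 = -209158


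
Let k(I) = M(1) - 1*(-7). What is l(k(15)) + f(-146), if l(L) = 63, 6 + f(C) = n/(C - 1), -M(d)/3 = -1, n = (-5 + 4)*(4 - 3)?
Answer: 8380/147 ≈ 57.007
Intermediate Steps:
n = -1 (n = -1*1 = -1)
M(d) = 3 (M(d) = -3*(-1) = 3)
k(I) = 10 (k(I) = 3 - 1*(-7) = 3 + 7 = 10)
f(C) = -6 - 1/(-1 + C) (f(C) = -6 - 1/(C - 1) = -6 - 1/(-1 + C))
l(k(15)) + f(-146) = 63 + (5 - 6*(-146))/(-1 - 146) = 63 + (5 + 876)/(-147) = 63 - 1/147*881 = 63 - 881/147 = 8380/147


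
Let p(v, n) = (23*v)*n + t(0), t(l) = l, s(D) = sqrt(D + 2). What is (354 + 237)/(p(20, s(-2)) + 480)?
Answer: 197/160 ≈ 1.2313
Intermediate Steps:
s(D) = sqrt(2 + D)
p(v, n) = 23*n*v (p(v, n) = (23*v)*n + 0 = 23*n*v + 0 = 23*n*v)
(354 + 237)/(p(20, s(-2)) + 480) = (354 + 237)/(23*sqrt(2 - 2)*20 + 480) = 591/(23*sqrt(0)*20 + 480) = 591/(23*0*20 + 480) = 591/(0 + 480) = 591/480 = 591*(1/480) = 197/160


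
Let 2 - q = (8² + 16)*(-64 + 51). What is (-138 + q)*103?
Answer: 93112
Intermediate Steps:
q = 1042 (q = 2 - (8² + 16)*(-64 + 51) = 2 - (64 + 16)*(-13) = 2 - 80*(-13) = 2 - 1*(-1040) = 2 + 1040 = 1042)
(-138 + q)*103 = (-138 + 1042)*103 = 904*103 = 93112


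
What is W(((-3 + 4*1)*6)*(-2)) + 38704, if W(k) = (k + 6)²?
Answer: 38740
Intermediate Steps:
W(k) = (6 + k)²
W(((-3 + 4*1)*6)*(-2)) + 38704 = (6 + ((-3 + 4*1)*6)*(-2))² + 38704 = (6 + ((-3 + 4)*6)*(-2))² + 38704 = (6 + (1*6)*(-2))² + 38704 = (6 + 6*(-2))² + 38704 = (6 - 12)² + 38704 = (-6)² + 38704 = 36 + 38704 = 38740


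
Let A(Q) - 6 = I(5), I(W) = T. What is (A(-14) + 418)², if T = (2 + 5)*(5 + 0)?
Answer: 210681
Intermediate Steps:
T = 35 (T = 7*5 = 35)
I(W) = 35
A(Q) = 41 (A(Q) = 6 + 35 = 41)
(A(-14) + 418)² = (41 + 418)² = 459² = 210681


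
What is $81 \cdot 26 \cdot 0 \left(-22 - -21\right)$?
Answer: $0$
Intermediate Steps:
$81 \cdot 26 \cdot 0 \left(-22 - -21\right) = 2106 \cdot 0 \left(-22 + 21\right) = 2106 \cdot 0 \left(-1\right) = 2106 \cdot 0 = 0$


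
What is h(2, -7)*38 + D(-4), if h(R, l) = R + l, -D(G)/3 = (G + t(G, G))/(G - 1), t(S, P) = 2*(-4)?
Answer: -986/5 ≈ -197.20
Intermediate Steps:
t(S, P) = -8
D(G) = -3*(-8 + G)/(-1 + G) (D(G) = -3*(G - 8)/(G - 1) = -3*(-8 + G)/(-1 + G))
h(2, -7)*38 + D(-4) = (2 - 7)*38 + 3*(8 - 1*(-4))/(-1 - 4) = -5*38 + 3*(8 + 4)/(-5) = -190 + 3*(-⅕)*12 = -190 - 36/5 = -986/5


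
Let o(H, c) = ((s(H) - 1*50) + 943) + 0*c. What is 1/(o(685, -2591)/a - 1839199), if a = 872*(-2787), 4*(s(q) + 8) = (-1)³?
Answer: -9721056/17878956477683 ≈ -5.4372e-7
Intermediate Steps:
s(q) = -33/4 (s(q) = -8 + (¼)*(-1)³ = -8 + (¼)*(-1) = -8 - ¼ = -33/4)
a = -2430264
o(H, c) = 3539/4 (o(H, c) = ((-33/4 - 1*50) + 943) + 0*c = ((-33/4 - 50) + 943) + 0 = (-233/4 + 943) + 0 = 3539/4 + 0 = 3539/4)
1/(o(685, -2591)/a - 1839199) = 1/((3539/4)/(-2430264) - 1839199) = 1/((3539/4)*(-1/2430264) - 1839199) = 1/(-3539/9721056 - 1839199) = 1/(-17878956477683/9721056) = -9721056/17878956477683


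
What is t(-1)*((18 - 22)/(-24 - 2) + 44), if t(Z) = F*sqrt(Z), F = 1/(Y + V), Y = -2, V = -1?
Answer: -574*I/39 ≈ -14.718*I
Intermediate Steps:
F = -1/3 (F = 1/(-2 - 1) = 1/(-3) = -1/3 ≈ -0.33333)
t(Z) = -sqrt(Z)/3
t(-1)*((18 - 22)/(-24 - 2) + 44) = (-I/3)*((18 - 22)/(-24 - 2) + 44) = (-I/3)*(-4/(-26) + 44) = (-I/3)*(-4*(-1/26) + 44) = (-I/3)*(2/13 + 44) = -I/3*(574/13) = -574*I/39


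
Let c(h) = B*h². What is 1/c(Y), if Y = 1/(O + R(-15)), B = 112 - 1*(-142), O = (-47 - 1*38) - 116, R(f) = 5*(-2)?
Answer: 44521/254 ≈ 175.28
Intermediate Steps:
R(f) = -10
O = -201 (O = (-47 - 38) - 116 = -85 - 116 = -201)
B = 254 (B = 112 + 142 = 254)
Y = -1/211 (Y = 1/(-201 - 10) = 1/(-211) = -1/211 ≈ -0.0047393)
c(h) = 254*h²
1/c(Y) = 1/(254*(-1/211)²) = 1/(254*(1/44521)) = 1/(254/44521) = 44521/254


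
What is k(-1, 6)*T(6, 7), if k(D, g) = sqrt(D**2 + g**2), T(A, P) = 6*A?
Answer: 36*sqrt(37) ≈ 218.98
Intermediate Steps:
k(-1, 6)*T(6, 7) = sqrt((-1)**2 + 6**2)*(6*6) = sqrt(1 + 36)*36 = sqrt(37)*36 = 36*sqrt(37)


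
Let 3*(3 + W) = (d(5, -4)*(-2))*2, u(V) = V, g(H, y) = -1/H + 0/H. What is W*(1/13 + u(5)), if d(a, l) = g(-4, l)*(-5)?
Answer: -88/13 ≈ -6.7692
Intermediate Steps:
g(H, y) = -1/H (g(H, y) = -1/H + 0 = -1/H)
d(a, l) = -5/4 (d(a, l) = -1/(-4)*(-5) = -1*(-1/4)*(-5) = (1/4)*(-5) = -5/4)
W = -4/3 (W = -3 + (-5/4*(-2)*2)/3 = -3 + ((5/2)*2)/3 = -3 + (1/3)*5 = -3 + 5/3 = -4/3 ≈ -1.3333)
W*(1/13 + u(5)) = -4*(1/13 + 5)/3 = -4/3*66/13 = -88/13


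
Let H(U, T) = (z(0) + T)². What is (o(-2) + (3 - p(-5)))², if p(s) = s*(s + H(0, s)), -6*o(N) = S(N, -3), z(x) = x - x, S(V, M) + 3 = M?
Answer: 10816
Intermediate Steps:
S(V, M) = -3 + M
z(x) = 0
H(U, T) = T² (H(U, T) = (0 + T)² = T²)
o(N) = 1 (o(N) = -(-3 - 3)/6 = -⅙*(-6) = 1)
p(s) = s*(s + s²)
(o(-2) + (3 - p(-5)))² = (1 + (3 - (-5)²*(1 - 5)))² = (1 + (3 - 25*(-4)))² = (1 + (3 - 1*(-100)))² = (1 + (3 + 100))² = (1 + 103)² = 104² = 10816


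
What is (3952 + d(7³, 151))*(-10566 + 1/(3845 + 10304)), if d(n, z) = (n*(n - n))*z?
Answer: -590817412016/14149 ≈ -4.1757e+7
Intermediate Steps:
d(n, z) = 0 (d(n, z) = (n*0)*z = 0*z = 0)
(3952 + d(7³, 151))*(-10566 + 1/(3845 + 10304)) = (3952 + 0)*(-10566 + 1/(3845 + 10304)) = 3952*(-10566 + 1/14149) = 3952*(-149498333/14149) = -590817412016/14149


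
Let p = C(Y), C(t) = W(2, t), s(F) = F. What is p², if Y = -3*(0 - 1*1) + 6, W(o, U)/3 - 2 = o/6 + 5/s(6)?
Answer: 361/4 ≈ 90.250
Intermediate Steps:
W(o, U) = 17/2 + o/2 (W(o, U) = 6 + 3*(o/6 + 5/6) = 6 + 3*(o*(⅙) + 5*(⅙)) = 6 + 3*(o/6 + ⅚) = 6 + 3*(⅚ + o/6) = 6 + (5/2 + o/2) = 17/2 + o/2)
Y = 9 (Y = -3*(0 - 1) + 6 = -3*(-1) + 6 = 3 + 6 = 9)
C(t) = 19/2 (C(t) = 17/2 + (½)*2 = 17/2 + 1 = 19/2)
p = 19/2 ≈ 9.5000
p² = (19/2)² = 361/4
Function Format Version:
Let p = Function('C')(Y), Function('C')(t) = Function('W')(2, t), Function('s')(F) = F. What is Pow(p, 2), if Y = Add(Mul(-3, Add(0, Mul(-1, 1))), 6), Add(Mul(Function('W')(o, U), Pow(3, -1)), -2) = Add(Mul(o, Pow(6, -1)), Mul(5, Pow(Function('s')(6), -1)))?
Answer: Rational(361, 4) ≈ 90.250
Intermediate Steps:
Function('W')(o, U) = Add(Rational(17, 2), Mul(Rational(1, 2), o)) (Function('W')(o, U) = Add(6, Mul(3, Add(Mul(o, Pow(6, -1)), Mul(5, Pow(6, -1))))) = Add(6, Mul(3, Add(Mul(o, Rational(1, 6)), Mul(5, Rational(1, 6))))) = Add(6, Mul(3, Add(Mul(Rational(1, 6), o), Rational(5, 6)))) = Add(6, Mul(3, Add(Rational(5, 6), Mul(Rational(1, 6), o)))) = Add(6, Add(Rational(5, 2), Mul(Rational(1, 2), o))) = Add(Rational(17, 2), Mul(Rational(1, 2), o)))
Y = 9 (Y = Add(Mul(-3, Add(0, -1)), 6) = Add(Mul(-3, -1), 6) = Add(3, 6) = 9)
Function('C')(t) = Rational(19, 2) (Function('C')(t) = Add(Rational(17, 2), Mul(Rational(1, 2), 2)) = Add(Rational(17, 2), 1) = Rational(19, 2))
p = Rational(19, 2) ≈ 9.5000
Pow(p, 2) = Pow(Rational(19, 2), 2) = Rational(361, 4)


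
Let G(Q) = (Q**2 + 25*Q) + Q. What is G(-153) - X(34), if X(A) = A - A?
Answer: 19431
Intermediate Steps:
G(Q) = Q**2 + 26*Q
X(A) = 0
G(-153) - X(34) = -153*(26 - 153) - 1*0 = -153*(-127) + 0 = 19431 + 0 = 19431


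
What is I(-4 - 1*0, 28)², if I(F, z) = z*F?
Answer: 12544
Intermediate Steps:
I(F, z) = F*z
I(-4 - 1*0, 28)² = ((-4 - 1*0)*28)² = ((-4 + 0)*28)² = (-4*28)² = (-112)² = 12544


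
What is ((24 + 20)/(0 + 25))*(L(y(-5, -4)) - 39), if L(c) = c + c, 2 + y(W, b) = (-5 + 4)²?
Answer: -1804/25 ≈ -72.160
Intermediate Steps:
y(W, b) = -1 (y(W, b) = -2 + (-5 + 4)² = -2 + (-1)² = -2 + 1 = -1)
L(c) = 2*c
((24 + 20)/(0 + 25))*(L(y(-5, -4)) - 39) = ((24 + 20)/(0 + 25))*(2*(-1) - 39) = (44/25)*(-2 - 39) = (44*(1/25))*(-41) = (44/25)*(-41) = -1804/25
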